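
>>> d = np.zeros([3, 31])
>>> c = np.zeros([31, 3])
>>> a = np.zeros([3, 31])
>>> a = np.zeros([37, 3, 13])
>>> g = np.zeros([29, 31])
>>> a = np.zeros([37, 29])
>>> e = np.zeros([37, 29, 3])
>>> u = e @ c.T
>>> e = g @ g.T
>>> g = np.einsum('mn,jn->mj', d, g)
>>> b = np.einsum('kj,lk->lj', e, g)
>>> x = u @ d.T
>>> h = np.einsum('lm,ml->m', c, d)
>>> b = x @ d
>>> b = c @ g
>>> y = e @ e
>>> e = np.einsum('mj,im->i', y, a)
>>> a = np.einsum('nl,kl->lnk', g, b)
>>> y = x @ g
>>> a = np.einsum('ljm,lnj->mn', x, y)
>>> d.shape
(3, 31)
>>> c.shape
(31, 3)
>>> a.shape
(3, 29)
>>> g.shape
(3, 29)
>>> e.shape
(37,)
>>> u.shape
(37, 29, 31)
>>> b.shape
(31, 29)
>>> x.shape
(37, 29, 3)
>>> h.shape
(3,)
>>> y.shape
(37, 29, 29)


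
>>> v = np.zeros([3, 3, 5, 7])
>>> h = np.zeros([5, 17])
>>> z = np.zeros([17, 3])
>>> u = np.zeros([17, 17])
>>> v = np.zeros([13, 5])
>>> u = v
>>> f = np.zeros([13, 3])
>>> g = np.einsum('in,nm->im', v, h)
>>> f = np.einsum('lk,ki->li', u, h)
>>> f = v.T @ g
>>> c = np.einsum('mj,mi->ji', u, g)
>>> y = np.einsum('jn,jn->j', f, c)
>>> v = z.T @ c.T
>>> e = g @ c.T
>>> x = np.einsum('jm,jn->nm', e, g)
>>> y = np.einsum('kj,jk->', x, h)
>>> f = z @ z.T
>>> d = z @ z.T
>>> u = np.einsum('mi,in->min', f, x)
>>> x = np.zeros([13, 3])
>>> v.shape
(3, 5)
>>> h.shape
(5, 17)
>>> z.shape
(17, 3)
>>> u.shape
(17, 17, 5)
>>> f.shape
(17, 17)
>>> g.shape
(13, 17)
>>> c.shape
(5, 17)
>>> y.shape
()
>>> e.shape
(13, 5)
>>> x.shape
(13, 3)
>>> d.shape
(17, 17)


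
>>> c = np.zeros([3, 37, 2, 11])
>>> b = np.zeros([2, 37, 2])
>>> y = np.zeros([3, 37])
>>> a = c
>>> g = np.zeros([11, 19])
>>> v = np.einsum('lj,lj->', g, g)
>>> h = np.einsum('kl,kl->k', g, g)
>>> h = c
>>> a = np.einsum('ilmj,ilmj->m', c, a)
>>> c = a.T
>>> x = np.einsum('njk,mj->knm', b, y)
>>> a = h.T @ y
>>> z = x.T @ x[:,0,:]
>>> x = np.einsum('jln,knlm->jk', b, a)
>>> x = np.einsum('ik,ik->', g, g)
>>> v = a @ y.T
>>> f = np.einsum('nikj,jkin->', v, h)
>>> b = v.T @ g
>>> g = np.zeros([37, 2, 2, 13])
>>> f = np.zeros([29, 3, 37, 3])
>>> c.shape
(2,)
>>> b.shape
(3, 37, 2, 19)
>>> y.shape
(3, 37)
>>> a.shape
(11, 2, 37, 37)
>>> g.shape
(37, 2, 2, 13)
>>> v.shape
(11, 2, 37, 3)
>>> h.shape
(3, 37, 2, 11)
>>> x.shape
()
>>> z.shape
(3, 2, 3)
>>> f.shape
(29, 3, 37, 3)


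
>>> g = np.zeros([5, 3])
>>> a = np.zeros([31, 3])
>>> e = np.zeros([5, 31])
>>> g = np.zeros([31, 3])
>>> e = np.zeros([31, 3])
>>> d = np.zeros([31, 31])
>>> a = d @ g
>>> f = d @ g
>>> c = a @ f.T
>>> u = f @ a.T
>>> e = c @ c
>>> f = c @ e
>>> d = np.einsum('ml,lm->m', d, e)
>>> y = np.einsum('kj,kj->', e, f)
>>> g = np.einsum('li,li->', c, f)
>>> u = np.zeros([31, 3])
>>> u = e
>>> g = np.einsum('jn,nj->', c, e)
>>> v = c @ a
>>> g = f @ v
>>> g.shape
(31, 3)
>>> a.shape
(31, 3)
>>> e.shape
(31, 31)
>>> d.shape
(31,)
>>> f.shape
(31, 31)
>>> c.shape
(31, 31)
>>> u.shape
(31, 31)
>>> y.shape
()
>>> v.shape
(31, 3)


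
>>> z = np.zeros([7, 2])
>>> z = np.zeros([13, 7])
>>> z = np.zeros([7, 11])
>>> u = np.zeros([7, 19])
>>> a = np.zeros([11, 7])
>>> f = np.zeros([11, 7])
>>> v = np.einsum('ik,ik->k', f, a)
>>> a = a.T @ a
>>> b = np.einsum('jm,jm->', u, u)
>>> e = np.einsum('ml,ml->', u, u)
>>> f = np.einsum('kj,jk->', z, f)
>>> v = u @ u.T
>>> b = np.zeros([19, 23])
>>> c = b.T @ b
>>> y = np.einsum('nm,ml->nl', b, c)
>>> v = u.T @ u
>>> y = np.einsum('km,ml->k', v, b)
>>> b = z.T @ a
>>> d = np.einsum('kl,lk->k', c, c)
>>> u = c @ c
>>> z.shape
(7, 11)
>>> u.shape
(23, 23)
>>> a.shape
(7, 7)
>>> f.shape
()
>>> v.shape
(19, 19)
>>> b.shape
(11, 7)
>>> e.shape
()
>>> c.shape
(23, 23)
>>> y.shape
(19,)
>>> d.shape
(23,)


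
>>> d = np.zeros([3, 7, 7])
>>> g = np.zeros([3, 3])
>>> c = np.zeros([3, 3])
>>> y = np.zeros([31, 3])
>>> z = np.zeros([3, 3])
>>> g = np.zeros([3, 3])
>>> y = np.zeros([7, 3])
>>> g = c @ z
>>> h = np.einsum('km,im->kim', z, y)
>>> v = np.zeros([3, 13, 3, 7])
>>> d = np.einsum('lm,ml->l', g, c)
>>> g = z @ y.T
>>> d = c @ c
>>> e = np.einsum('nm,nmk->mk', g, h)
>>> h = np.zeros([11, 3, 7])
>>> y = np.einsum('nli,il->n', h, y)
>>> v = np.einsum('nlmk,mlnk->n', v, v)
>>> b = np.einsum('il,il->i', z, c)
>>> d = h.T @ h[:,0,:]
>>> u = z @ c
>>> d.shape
(7, 3, 7)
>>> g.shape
(3, 7)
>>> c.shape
(3, 3)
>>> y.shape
(11,)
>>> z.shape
(3, 3)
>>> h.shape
(11, 3, 7)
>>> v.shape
(3,)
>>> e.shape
(7, 3)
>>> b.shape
(3,)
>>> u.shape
(3, 3)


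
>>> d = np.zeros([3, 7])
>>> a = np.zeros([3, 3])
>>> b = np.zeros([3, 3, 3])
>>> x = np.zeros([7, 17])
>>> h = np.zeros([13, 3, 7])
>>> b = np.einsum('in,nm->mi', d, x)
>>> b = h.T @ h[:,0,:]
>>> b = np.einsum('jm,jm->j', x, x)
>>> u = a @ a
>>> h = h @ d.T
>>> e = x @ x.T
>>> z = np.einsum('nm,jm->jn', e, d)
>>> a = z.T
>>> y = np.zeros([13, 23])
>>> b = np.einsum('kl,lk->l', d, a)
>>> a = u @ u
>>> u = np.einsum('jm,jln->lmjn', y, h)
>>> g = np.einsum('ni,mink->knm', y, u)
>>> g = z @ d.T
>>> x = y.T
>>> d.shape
(3, 7)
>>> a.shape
(3, 3)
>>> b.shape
(7,)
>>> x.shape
(23, 13)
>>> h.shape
(13, 3, 3)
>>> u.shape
(3, 23, 13, 3)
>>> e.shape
(7, 7)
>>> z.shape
(3, 7)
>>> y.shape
(13, 23)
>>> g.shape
(3, 3)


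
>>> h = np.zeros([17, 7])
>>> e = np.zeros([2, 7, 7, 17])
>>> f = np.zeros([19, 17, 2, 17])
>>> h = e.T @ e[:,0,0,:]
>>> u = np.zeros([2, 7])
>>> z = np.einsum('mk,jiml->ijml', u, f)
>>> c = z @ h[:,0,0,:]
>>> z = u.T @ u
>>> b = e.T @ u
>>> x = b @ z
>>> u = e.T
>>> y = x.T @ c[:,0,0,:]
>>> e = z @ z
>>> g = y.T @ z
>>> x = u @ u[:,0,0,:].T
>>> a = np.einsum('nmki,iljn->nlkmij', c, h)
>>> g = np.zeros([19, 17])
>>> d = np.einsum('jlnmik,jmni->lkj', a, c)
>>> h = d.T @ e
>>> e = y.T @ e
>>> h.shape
(17, 7, 7)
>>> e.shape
(17, 7, 7, 7)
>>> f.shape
(19, 17, 2, 17)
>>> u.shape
(17, 7, 7, 2)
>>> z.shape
(7, 7)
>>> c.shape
(17, 19, 2, 17)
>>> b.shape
(17, 7, 7, 7)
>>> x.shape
(17, 7, 7, 17)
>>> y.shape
(7, 7, 7, 17)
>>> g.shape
(19, 17)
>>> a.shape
(17, 7, 2, 19, 17, 7)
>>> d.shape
(7, 7, 17)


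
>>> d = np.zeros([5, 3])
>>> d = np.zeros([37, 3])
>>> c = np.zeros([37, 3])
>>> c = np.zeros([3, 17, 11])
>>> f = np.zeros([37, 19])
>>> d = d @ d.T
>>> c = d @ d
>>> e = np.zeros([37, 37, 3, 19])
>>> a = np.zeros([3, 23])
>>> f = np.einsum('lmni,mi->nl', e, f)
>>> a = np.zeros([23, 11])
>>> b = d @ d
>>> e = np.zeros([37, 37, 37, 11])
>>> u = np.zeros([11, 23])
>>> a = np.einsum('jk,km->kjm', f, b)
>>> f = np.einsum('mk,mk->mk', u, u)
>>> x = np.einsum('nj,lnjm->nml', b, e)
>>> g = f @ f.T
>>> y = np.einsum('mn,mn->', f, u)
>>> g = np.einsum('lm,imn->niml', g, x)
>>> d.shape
(37, 37)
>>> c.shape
(37, 37)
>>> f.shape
(11, 23)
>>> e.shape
(37, 37, 37, 11)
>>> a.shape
(37, 3, 37)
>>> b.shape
(37, 37)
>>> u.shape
(11, 23)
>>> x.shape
(37, 11, 37)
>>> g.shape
(37, 37, 11, 11)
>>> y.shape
()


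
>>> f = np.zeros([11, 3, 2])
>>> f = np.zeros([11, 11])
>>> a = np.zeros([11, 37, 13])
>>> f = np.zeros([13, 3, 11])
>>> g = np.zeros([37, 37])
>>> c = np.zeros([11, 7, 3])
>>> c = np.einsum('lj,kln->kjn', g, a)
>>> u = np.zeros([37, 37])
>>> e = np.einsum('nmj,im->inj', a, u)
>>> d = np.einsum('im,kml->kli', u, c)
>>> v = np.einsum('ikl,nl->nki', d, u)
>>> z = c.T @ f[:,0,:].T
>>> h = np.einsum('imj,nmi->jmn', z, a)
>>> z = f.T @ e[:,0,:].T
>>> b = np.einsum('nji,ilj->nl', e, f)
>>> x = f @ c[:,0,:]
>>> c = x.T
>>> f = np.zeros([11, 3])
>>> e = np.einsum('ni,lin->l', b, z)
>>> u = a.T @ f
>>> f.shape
(11, 3)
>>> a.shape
(11, 37, 13)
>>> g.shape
(37, 37)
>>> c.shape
(13, 3, 13)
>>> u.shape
(13, 37, 3)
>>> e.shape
(11,)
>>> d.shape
(11, 13, 37)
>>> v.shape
(37, 13, 11)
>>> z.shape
(11, 3, 37)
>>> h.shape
(13, 37, 11)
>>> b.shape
(37, 3)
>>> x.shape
(13, 3, 13)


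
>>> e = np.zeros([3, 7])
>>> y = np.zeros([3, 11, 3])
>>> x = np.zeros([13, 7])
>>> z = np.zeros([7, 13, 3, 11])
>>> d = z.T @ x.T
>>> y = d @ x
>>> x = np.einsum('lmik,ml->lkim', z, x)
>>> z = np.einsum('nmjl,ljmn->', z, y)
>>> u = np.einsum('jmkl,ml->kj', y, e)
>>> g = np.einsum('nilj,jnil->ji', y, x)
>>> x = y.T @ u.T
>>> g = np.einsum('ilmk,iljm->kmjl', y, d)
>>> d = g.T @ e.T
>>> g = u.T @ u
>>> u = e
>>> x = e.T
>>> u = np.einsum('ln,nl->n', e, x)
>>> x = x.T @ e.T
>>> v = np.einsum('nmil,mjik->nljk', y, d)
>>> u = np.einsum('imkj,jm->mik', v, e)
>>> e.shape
(3, 7)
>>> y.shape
(11, 3, 13, 7)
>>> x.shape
(3, 3)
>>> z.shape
()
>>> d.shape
(3, 13, 13, 3)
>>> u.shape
(7, 11, 13)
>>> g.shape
(11, 11)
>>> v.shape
(11, 7, 13, 3)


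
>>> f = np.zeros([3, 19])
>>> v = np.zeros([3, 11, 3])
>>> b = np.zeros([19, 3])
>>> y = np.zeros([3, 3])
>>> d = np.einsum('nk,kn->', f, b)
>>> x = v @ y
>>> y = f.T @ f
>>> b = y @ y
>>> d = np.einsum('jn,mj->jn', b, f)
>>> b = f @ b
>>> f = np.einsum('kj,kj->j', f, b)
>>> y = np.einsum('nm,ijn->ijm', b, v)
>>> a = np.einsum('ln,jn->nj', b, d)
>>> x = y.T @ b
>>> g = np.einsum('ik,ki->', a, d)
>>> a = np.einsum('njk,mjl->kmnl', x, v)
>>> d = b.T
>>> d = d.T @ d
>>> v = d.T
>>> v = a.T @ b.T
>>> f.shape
(19,)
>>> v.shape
(3, 19, 3, 3)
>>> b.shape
(3, 19)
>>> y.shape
(3, 11, 19)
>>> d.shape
(3, 3)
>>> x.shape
(19, 11, 19)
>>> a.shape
(19, 3, 19, 3)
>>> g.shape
()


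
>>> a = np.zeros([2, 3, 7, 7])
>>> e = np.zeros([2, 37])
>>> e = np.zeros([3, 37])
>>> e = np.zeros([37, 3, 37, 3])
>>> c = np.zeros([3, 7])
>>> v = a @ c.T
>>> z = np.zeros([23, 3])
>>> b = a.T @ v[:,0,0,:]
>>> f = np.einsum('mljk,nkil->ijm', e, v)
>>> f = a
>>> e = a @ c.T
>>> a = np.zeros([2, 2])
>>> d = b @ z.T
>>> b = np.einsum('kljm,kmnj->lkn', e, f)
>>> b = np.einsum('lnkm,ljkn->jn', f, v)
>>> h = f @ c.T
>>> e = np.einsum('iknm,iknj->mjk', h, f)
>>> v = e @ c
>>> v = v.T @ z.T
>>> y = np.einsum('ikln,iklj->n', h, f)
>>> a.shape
(2, 2)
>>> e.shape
(3, 7, 3)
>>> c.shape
(3, 7)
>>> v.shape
(7, 7, 23)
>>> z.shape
(23, 3)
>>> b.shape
(3, 3)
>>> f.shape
(2, 3, 7, 7)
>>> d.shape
(7, 7, 3, 23)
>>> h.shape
(2, 3, 7, 3)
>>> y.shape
(3,)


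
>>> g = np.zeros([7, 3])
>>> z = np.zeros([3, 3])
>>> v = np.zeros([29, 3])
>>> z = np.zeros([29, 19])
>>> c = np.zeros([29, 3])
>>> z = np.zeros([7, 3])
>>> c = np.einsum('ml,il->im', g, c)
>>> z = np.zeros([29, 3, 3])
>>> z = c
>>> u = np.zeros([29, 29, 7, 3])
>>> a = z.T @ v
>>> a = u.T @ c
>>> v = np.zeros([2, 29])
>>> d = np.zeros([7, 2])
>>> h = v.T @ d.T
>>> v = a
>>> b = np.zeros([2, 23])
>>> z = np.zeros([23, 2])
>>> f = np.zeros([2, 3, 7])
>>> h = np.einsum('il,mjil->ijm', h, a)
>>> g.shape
(7, 3)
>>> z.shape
(23, 2)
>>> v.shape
(3, 7, 29, 7)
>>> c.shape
(29, 7)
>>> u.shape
(29, 29, 7, 3)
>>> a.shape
(3, 7, 29, 7)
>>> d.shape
(7, 2)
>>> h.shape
(29, 7, 3)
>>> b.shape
(2, 23)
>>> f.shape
(2, 3, 7)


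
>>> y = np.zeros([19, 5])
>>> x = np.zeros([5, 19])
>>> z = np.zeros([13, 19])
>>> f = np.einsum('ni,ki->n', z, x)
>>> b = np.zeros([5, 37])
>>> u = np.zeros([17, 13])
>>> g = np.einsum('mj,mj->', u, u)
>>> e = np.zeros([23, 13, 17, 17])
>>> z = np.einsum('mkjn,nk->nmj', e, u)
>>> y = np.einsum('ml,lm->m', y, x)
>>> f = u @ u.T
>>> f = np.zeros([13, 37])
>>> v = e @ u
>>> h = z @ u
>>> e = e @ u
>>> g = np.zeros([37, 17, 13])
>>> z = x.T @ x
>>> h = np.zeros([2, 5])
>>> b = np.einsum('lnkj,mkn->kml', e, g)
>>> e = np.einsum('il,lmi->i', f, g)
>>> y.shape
(19,)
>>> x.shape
(5, 19)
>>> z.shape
(19, 19)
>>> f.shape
(13, 37)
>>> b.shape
(17, 37, 23)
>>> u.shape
(17, 13)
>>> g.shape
(37, 17, 13)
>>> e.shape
(13,)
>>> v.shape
(23, 13, 17, 13)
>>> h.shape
(2, 5)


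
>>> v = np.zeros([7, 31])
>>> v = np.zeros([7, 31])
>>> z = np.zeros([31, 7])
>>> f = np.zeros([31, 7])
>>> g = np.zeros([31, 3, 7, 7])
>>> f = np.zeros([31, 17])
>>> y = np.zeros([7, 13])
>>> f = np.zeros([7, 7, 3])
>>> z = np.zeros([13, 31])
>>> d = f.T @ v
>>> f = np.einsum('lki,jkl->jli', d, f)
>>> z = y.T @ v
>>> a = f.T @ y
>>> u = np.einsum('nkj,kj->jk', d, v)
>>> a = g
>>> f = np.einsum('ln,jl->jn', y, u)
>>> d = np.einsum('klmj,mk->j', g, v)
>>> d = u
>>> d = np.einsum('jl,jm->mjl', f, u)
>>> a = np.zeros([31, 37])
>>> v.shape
(7, 31)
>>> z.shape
(13, 31)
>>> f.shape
(31, 13)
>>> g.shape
(31, 3, 7, 7)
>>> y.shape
(7, 13)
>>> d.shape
(7, 31, 13)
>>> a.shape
(31, 37)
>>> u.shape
(31, 7)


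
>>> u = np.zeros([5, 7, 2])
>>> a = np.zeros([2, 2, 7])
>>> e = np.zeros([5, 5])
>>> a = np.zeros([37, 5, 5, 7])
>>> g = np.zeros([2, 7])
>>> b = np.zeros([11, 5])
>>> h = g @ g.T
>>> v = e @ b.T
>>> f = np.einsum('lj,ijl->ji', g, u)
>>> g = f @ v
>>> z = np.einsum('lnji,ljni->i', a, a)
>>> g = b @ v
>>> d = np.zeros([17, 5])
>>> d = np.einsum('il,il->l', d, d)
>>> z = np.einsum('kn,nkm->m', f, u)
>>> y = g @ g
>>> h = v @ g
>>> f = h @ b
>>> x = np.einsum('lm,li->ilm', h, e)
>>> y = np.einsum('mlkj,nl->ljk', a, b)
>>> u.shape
(5, 7, 2)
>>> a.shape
(37, 5, 5, 7)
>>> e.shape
(5, 5)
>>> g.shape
(11, 11)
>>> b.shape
(11, 5)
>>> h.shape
(5, 11)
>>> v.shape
(5, 11)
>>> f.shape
(5, 5)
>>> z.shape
(2,)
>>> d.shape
(5,)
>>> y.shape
(5, 7, 5)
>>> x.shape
(5, 5, 11)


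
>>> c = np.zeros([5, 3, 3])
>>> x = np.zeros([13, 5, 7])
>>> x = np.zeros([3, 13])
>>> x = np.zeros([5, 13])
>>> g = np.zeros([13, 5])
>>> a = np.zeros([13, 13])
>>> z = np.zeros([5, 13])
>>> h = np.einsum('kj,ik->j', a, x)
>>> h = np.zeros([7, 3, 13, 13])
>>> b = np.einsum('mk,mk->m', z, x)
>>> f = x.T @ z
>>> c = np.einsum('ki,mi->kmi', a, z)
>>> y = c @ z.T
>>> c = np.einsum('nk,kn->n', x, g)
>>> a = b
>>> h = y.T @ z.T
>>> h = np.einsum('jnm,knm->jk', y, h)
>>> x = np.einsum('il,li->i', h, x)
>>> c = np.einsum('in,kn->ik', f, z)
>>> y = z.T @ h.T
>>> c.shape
(13, 5)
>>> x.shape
(13,)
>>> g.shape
(13, 5)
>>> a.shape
(5,)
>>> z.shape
(5, 13)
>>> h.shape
(13, 5)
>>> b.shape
(5,)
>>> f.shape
(13, 13)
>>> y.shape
(13, 13)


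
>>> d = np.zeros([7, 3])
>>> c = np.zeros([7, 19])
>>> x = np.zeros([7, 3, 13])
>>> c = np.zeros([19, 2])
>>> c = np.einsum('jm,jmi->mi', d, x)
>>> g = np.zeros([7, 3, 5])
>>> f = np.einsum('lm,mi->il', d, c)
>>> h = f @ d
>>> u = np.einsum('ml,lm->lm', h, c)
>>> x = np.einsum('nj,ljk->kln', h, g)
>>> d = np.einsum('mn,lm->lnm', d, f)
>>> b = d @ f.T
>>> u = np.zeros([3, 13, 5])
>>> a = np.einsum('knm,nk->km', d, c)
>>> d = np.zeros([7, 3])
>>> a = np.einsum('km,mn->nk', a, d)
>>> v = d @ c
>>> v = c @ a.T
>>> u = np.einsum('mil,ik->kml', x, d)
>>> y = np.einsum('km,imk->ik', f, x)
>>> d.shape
(7, 3)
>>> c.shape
(3, 13)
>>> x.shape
(5, 7, 13)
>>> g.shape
(7, 3, 5)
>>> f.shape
(13, 7)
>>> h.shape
(13, 3)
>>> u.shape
(3, 5, 13)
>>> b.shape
(13, 3, 13)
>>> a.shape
(3, 13)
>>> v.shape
(3, 3)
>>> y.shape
(5, 13)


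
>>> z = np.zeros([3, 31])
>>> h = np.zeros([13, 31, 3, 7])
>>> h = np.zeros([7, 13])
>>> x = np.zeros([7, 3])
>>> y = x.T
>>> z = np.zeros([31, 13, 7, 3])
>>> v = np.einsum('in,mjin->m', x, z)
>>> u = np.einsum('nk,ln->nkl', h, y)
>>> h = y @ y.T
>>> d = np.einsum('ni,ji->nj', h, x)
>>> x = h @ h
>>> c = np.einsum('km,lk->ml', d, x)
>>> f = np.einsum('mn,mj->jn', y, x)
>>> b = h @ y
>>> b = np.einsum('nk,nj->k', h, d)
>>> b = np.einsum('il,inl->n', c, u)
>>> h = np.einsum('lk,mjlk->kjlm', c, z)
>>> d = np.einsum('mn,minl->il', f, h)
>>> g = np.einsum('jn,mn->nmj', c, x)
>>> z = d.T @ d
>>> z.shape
(31, 31)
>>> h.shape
(3, 13, 7, 31)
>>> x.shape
(3, 3)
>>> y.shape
(3, 7)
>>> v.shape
(31,)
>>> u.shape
(7, 13, 3)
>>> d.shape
(13, 31)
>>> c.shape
(7, 3)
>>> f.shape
(3, 7)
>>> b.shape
(13,)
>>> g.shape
(3, 3, 7)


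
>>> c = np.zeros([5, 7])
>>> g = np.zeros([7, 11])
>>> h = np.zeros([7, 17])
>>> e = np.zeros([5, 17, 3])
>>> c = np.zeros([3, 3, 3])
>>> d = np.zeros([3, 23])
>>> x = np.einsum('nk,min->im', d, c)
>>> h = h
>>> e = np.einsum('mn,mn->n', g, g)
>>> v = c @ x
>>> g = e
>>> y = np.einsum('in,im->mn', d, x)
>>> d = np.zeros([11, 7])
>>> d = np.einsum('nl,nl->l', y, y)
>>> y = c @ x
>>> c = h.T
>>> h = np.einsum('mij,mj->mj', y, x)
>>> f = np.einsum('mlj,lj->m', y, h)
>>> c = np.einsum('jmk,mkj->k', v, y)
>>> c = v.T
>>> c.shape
(3, 3, 3)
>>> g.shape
(11,)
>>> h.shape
(3, 3)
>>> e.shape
(11,)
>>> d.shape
(23,)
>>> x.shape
(3, 3)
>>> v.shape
(3, 3, 3)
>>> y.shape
(3, 3, 3)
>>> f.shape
(3,)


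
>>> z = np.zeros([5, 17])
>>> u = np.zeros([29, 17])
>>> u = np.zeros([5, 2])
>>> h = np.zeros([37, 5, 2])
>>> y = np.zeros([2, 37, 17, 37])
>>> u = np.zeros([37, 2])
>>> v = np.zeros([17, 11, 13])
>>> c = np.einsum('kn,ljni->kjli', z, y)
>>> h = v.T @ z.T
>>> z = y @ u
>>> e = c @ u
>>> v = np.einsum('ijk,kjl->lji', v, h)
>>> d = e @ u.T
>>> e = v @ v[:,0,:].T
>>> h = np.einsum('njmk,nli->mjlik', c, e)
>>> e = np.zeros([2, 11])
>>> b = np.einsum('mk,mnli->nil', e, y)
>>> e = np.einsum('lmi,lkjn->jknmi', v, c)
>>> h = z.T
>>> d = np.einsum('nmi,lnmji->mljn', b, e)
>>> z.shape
(2, 37, 17, 2)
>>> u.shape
(37, 2)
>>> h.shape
(2, 17, 37, 2)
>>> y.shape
(2, 37, 17, 37)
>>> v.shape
(5, 11, 17)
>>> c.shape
(5, 37, 2, 37)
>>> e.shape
(2, 37, 37, 11, 17)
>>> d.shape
(37, 2, 11, 37)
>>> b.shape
(37, 37, 17)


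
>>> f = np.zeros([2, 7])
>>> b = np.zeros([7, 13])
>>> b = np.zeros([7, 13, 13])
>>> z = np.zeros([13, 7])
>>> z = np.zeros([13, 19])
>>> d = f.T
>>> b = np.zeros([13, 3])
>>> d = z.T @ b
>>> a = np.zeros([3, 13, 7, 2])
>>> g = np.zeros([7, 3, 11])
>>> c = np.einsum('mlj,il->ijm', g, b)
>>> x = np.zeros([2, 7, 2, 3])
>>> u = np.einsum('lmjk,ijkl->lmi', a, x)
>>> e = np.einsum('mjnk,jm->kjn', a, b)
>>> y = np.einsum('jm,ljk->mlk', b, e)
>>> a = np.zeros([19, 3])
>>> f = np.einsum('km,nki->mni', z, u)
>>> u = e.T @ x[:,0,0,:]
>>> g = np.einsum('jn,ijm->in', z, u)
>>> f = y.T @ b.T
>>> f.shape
(7, 2, 13)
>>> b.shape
(13, 3)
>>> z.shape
(13, 19)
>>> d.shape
(19, 3)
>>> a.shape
(19, 3)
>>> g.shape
(7, 19)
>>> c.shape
(13, 11, 7)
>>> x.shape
(2, 7, 2, 3)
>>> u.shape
(7, 13, 3)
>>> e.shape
(2, 13, 7)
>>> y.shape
(3, 2, 7)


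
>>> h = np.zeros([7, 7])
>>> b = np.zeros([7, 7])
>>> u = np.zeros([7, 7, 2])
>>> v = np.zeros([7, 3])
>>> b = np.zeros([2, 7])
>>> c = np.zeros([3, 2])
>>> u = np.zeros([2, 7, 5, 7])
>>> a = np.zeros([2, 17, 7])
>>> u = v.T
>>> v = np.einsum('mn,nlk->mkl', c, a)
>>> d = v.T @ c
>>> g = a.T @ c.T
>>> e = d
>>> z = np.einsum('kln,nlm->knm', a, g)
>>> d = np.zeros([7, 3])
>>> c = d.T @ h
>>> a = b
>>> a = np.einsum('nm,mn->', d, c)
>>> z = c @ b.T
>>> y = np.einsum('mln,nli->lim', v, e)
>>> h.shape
(7, 7)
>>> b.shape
(2, 7)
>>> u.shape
(3, 7)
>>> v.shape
(3, 7, 17)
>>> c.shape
(3, 7)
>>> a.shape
()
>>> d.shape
(7, 3)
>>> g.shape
(7, 17, 3)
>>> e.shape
(17, 7, 2)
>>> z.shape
(3, 2)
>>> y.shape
(7, 2, 3)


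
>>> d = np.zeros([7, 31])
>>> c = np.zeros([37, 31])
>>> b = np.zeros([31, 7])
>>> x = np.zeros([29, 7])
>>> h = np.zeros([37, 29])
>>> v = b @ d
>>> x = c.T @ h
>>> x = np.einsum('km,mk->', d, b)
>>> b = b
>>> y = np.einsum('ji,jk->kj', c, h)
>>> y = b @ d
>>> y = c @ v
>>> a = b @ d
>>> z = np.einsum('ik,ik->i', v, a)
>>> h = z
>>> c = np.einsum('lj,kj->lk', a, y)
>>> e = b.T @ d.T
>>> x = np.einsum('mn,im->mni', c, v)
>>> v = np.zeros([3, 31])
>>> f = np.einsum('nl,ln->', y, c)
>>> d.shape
(7, 31)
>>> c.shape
(31, 37)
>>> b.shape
(31, 7)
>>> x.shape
(31, 37, 31)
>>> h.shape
(31,)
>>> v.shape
(3, 31)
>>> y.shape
(37, 31)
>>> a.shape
(31, 31)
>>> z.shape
(31,)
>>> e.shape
(7, 7)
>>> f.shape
()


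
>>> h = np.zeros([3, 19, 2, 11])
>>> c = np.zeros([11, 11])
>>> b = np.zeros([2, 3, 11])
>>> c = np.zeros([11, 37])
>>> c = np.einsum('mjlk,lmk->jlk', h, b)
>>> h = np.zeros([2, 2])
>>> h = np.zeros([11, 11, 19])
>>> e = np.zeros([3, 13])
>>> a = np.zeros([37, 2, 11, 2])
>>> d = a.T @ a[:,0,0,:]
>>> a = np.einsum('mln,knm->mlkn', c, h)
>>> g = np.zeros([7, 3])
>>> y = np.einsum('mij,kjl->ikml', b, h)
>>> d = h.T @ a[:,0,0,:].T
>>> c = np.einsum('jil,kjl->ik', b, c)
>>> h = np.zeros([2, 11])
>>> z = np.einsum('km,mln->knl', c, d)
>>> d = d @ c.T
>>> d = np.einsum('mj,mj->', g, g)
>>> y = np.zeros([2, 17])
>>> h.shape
(2, 11)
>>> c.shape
(3, 19)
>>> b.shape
(2, 3, 11)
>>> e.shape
(3, 13)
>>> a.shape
(19, 2, 11, 11)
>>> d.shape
()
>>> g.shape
(7, 3)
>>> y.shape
(2, 17)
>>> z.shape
(3, 19, 11)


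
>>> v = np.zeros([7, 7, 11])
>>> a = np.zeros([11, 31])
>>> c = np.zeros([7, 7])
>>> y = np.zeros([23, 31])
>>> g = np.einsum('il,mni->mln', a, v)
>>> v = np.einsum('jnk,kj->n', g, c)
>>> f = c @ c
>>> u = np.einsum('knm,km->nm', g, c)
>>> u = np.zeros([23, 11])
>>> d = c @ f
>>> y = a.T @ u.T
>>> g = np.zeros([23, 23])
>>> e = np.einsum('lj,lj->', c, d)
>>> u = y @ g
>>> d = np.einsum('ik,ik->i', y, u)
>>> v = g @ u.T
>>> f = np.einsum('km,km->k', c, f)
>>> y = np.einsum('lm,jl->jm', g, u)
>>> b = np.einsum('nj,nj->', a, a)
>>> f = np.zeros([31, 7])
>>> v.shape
(23, 31)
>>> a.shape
(11, 31)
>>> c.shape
(7, 7)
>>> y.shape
(31, 23)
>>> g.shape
(23, 23)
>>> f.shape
(31, 7)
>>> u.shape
(31, 23)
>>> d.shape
(31,)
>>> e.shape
()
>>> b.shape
()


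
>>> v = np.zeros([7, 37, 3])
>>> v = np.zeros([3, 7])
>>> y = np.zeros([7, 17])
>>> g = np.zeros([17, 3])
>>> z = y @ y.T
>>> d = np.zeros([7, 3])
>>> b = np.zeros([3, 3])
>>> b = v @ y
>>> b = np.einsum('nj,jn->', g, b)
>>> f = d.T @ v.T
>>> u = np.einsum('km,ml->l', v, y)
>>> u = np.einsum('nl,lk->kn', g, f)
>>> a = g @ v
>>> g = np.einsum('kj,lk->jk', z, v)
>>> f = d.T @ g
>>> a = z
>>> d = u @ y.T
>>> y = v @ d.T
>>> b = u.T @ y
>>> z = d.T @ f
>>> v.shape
(3, 7)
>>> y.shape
(3, 3)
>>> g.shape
(7, 7)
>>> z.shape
(7, 7)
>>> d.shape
(3, 7)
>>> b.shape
(17, 3)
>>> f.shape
(3, 7)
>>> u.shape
(3, 17)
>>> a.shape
(7, 7)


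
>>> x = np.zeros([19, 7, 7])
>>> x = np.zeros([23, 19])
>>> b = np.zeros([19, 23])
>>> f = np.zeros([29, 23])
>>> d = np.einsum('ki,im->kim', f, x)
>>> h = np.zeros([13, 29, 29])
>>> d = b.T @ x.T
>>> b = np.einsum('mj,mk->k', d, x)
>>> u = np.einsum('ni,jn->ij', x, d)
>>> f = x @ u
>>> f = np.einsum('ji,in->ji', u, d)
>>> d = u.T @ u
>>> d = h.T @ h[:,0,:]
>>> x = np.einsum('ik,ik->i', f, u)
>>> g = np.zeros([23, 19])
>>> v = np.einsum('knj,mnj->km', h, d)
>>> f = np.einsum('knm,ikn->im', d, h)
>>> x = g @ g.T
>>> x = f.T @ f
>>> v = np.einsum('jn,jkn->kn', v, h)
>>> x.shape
(29, 29)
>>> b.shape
(19,)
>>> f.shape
(13, 29)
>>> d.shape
(29, 29, 29)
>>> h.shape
(13, 29, 29)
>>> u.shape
(19, 23)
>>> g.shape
(23, 19)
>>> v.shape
(29, 29)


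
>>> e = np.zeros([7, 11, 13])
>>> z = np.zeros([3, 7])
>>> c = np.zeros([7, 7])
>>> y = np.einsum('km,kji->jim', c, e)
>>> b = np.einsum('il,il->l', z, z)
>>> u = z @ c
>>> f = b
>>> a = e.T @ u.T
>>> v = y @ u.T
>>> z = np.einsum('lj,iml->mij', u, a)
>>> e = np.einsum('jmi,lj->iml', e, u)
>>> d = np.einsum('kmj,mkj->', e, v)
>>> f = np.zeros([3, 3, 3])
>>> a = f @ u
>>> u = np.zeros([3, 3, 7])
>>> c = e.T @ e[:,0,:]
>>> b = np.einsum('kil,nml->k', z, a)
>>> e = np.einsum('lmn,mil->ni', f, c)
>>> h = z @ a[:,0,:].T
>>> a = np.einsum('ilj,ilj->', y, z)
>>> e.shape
(3, 11)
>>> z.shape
(11, 13, 7)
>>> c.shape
(3, 11, 3)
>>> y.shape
(11, 13, 7)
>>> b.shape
(11,)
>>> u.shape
(3, 3, 7)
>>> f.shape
(3, 3, 3)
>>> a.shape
()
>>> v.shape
(11, 13, 3)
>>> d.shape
()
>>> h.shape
(11, 13, 3)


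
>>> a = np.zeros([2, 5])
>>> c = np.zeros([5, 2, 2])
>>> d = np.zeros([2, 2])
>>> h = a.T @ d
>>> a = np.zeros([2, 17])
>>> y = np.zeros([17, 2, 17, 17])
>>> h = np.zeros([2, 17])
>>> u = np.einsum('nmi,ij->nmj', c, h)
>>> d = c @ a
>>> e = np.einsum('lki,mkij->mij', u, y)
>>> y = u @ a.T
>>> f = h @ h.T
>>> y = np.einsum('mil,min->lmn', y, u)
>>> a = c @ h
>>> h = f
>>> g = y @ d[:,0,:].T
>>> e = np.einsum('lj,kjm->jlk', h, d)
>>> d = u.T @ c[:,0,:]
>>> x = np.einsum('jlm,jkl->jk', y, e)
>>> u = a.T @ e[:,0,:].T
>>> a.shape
(5, 2, 17)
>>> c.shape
(5, 2, 2)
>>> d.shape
(17, 2, 2)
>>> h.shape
(2, 2)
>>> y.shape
(2, 5, 17)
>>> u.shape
(17, 2, 2)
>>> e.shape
(2, 2, 5)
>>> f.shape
(2, 2)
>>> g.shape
(2, 5, 5)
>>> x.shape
(2, 2)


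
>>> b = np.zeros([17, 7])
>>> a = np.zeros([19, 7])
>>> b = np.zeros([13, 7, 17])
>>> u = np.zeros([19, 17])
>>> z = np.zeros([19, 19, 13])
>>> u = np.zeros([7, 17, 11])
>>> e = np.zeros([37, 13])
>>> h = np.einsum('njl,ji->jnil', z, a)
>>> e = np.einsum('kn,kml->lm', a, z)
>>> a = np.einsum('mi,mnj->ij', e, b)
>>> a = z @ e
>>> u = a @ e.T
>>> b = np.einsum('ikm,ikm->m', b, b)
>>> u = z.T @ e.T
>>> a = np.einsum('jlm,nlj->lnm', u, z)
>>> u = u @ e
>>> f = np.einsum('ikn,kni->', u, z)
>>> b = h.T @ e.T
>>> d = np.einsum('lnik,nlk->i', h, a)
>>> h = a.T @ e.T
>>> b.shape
(13, 7, 19, 13)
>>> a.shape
(19, 19, 13)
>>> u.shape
(13, 19, 19)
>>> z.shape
(19, 19, 13)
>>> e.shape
(13, 19)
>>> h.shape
(13, 19, 13)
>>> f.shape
()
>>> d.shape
(7,)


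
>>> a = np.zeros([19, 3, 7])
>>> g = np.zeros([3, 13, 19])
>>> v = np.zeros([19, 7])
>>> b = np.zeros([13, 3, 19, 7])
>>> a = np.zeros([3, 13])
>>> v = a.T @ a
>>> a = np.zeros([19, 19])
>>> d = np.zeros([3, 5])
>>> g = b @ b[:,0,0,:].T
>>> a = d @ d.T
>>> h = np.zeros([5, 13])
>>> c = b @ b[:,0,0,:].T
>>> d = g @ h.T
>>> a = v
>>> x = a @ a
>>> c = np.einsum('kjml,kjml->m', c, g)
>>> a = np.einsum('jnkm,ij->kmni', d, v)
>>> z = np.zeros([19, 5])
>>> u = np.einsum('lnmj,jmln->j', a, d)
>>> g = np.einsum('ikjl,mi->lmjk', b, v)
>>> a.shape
(19, 5, 3, 13)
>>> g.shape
(7, 13, 19, 3)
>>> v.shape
(13, 13)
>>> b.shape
(13, 3, 19, 7)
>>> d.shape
(13, 3, 19, 5)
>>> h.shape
(5, 13)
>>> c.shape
(19,)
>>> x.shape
(13, 13)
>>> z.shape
(19, 5)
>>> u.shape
(13,)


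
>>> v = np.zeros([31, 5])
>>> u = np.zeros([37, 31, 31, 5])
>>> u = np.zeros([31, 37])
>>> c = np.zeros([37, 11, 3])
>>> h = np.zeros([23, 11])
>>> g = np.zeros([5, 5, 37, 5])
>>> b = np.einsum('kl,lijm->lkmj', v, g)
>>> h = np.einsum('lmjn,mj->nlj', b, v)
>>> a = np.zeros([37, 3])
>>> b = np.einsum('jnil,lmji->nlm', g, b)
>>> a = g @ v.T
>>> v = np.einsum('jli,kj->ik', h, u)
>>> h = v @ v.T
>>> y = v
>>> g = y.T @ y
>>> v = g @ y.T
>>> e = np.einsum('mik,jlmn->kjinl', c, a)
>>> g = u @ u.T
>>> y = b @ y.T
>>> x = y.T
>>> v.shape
(31, 5)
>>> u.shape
(31, 37)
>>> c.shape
(37, 11, 3)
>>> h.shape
(5, 5)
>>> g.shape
(31, 31)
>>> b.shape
(5, 5, 31)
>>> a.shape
(5, 5, 37, 31)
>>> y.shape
(5, 5, 5)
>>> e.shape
(3, 5, 11, 31, 5)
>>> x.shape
(5, 5, 5)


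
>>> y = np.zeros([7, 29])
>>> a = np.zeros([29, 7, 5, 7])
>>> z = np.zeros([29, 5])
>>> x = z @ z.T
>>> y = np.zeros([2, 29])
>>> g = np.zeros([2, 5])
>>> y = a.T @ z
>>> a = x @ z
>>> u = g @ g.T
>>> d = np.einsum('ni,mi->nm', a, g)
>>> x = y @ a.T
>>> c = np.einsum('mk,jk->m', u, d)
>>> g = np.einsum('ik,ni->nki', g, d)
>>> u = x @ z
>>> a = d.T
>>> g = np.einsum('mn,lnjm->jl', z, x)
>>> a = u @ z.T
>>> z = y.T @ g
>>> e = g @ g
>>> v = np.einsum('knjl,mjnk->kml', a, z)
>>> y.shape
(7, 5, 7, 5)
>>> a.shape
(7, 5, 7, 29)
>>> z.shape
(5, 7, 5, 7)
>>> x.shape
(7, 5, 7, 29)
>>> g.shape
(7, 7)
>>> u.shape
(7, 5, 7, 5)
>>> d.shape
(29, 2)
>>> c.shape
(2,)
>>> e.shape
(7, 7)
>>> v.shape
(7, 5, 29)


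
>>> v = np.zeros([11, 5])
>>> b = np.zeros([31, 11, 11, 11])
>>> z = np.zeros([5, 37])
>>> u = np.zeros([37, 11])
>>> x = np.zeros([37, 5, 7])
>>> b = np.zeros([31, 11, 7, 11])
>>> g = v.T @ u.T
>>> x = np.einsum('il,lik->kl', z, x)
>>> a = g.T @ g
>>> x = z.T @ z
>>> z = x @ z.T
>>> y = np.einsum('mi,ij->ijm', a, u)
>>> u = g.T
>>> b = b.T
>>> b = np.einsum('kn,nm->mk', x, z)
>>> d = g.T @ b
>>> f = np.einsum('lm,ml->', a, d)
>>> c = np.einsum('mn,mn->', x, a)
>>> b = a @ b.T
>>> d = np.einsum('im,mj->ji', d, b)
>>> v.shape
(11, 5)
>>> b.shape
(37, 5)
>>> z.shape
(37, 5)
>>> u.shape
(37, 5)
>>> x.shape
(37, 37)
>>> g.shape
(5, 37)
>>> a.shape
(37, 37)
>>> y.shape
(37, 11, 37)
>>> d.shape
(5, 37)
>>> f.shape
()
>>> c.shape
()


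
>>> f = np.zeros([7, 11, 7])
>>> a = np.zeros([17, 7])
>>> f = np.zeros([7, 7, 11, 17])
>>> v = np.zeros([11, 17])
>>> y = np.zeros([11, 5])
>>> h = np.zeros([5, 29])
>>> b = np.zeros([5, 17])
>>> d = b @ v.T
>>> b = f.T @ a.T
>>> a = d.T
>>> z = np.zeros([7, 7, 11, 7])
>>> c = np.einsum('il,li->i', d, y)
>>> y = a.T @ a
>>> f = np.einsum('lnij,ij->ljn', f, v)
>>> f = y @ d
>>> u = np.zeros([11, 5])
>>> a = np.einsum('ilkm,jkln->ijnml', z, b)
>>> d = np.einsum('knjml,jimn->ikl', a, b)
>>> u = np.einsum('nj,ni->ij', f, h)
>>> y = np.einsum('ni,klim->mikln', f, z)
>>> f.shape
(5, 11)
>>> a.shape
(7, 17, 17, 7, 7)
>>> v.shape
(11, 17)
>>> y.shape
(7, 11, 7, 7, 5)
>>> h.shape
(5, 29)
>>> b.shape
(17, 11, 7, 17)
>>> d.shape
(11, 7, 7)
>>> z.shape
(7, 7, 11, 7)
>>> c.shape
(5,)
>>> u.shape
(29, 11)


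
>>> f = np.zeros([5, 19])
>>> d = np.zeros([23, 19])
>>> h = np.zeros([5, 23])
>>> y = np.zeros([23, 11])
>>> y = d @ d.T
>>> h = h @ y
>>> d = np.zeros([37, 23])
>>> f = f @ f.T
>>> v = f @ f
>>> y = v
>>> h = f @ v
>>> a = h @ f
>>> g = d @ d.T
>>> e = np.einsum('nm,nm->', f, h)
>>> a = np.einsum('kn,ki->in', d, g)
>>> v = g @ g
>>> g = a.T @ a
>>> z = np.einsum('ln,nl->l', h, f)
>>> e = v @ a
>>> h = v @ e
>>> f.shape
(5, 5)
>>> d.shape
(37, 23)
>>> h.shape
(37, 23)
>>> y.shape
(5, 5)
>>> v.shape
(37, 37)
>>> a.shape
(37, 23)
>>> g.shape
(23, 23)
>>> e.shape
(37, 23)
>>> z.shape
(5,)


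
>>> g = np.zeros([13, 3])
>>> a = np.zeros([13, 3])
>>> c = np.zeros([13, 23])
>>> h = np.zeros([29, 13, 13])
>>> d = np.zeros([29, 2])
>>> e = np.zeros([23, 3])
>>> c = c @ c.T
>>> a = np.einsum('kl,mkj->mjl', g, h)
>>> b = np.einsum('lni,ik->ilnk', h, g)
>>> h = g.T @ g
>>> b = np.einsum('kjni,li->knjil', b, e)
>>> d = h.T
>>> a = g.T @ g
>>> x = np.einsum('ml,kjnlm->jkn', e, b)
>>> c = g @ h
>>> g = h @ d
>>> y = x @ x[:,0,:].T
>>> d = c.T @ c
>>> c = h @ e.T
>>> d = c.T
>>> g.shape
(3, 3)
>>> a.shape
(3, 3)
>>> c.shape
(3, 23)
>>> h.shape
(3, 3)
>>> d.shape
(23, 3)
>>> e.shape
(23, 3)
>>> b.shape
(13, 13, 29, 3, 23)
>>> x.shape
(13, 13, 29)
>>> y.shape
(13, 13, 13)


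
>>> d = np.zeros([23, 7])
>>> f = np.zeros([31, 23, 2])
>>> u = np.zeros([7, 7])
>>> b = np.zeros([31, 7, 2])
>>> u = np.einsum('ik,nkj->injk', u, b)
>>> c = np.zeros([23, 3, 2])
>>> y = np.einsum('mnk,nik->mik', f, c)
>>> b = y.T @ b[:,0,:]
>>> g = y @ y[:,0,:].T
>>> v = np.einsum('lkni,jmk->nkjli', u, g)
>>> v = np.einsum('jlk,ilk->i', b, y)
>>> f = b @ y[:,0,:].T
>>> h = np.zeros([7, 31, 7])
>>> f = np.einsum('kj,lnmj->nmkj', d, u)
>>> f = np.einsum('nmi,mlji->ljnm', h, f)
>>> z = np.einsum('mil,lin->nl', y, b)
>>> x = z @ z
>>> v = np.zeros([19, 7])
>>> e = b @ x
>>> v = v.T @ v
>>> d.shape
(23, 7)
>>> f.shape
(2, 23, 7, 31)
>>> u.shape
(7, 31, 2, 7)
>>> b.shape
(2, 3, 2)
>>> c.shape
(23, 3, 2)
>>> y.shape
(31, 3, 2)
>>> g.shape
(31, 3, 31)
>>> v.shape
(7, 7)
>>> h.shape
(7, 31, 7)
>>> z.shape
(2, 2)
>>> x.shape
(2, 2)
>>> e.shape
(2, 3, 2)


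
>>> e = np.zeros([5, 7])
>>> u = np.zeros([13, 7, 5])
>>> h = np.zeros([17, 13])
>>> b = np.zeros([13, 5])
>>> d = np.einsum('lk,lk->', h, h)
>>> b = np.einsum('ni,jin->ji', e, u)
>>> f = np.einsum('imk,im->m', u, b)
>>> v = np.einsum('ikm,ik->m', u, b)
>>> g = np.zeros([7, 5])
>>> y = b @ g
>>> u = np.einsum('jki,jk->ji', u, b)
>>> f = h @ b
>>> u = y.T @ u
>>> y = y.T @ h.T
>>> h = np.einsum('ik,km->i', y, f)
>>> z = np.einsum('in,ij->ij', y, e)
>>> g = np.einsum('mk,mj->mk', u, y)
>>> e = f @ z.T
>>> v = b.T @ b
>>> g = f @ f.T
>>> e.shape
(17, 5)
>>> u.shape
(5, 5)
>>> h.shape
(5,)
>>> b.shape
(13, 7)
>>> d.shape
()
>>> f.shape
(17, 7)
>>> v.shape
(7, 7)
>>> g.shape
(17, 17)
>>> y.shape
(5, 17)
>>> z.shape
(5, 7)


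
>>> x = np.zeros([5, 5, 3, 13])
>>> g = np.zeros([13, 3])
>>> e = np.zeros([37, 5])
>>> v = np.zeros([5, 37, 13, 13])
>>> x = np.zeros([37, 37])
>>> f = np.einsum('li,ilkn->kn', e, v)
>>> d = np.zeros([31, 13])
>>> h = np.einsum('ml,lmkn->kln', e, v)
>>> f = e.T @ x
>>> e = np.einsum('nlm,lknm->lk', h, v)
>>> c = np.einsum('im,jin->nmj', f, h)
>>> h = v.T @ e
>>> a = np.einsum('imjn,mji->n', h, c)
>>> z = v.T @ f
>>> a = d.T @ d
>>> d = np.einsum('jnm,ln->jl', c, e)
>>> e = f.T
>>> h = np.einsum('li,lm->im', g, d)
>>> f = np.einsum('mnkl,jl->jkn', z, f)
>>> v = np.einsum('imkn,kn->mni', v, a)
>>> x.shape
(37, 37)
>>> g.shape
(13, 3)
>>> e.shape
(37, 5)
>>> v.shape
(37, 13, 5)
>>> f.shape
(5, 37, 13)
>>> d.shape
(13, 5)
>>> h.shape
(3, 5)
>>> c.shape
(13, 37, 13)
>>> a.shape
(13, 13)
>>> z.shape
(13, 13, 37, 37)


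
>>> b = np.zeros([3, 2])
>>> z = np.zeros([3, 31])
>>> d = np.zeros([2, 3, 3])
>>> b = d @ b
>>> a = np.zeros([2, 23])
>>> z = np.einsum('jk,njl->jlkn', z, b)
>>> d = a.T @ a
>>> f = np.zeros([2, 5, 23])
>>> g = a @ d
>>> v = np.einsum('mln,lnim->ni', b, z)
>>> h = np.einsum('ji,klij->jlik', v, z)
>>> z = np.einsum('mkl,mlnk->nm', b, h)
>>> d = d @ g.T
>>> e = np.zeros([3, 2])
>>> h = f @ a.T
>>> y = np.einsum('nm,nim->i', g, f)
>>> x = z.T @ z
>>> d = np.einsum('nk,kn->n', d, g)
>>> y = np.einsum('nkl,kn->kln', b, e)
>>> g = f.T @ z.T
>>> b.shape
(2, 3, 2)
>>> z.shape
(31, 2)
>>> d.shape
(23,)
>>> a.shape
(2, 23)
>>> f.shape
(2, 5, 23)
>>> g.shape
(23, 5, 31)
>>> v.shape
(2, 31)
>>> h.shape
(2, 5, 2)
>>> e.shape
(3, 2)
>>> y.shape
(3, 2, 2)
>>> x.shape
(2, 2)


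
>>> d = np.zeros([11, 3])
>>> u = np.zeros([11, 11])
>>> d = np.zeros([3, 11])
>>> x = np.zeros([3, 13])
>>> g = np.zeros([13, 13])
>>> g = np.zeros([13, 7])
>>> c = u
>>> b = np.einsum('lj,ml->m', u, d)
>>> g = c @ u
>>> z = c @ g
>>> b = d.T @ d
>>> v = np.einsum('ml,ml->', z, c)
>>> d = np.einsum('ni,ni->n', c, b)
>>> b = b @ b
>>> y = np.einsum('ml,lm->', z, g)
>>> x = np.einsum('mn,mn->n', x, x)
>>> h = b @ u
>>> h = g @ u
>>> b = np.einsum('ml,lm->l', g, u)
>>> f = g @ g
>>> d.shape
(11,)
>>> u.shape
(11, 11)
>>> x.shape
(13,)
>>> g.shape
(11, 11)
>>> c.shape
(11, 11)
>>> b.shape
(11,)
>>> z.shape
(11, 11)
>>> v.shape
()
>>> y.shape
()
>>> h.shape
(11, 11)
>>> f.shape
(11, 11)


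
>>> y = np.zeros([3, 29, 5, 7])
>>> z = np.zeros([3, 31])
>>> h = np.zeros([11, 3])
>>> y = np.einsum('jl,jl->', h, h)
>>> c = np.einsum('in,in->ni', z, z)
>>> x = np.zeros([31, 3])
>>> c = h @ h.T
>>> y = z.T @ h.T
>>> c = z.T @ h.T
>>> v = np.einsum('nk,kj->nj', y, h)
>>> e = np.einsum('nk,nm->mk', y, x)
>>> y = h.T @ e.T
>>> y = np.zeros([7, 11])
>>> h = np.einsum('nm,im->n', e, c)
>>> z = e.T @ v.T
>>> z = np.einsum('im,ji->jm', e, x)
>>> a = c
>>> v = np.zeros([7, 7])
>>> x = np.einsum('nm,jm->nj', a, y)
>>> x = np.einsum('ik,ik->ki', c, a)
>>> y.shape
(7, 11)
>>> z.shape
(31, 11)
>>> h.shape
(3,)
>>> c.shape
(31, 11)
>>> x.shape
(11, 31)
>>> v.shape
(7, 7)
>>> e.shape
(3, 11)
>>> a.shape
(31, 11)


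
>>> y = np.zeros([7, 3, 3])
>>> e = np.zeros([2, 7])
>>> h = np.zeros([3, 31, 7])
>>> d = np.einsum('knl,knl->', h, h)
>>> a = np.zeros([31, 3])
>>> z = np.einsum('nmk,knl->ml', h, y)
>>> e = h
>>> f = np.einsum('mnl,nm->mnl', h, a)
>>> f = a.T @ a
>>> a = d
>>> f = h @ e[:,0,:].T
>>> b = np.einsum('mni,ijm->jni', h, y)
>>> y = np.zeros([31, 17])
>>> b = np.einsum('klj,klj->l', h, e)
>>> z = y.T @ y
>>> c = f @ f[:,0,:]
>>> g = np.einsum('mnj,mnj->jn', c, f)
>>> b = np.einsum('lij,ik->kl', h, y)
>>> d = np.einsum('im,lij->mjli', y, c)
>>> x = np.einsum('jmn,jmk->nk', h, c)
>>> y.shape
(31, 17)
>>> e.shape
(3, 31, 7)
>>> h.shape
(3, 31, 7)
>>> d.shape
(17, 3, 3, 31)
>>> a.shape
()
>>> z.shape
(17, 17)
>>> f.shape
(3, 31, 3)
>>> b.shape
(17, 3)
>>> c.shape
(3, 31, 3)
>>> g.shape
(3, 31)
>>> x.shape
(7, 3)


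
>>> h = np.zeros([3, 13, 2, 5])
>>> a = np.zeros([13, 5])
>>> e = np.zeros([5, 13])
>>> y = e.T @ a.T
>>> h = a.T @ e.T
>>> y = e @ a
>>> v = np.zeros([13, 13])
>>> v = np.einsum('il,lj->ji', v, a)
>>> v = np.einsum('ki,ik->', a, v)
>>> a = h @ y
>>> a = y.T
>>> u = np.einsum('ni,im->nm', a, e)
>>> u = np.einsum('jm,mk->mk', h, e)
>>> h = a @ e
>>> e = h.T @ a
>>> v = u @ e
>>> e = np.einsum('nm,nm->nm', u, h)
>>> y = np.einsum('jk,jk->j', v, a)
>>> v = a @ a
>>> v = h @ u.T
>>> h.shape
(5, 13)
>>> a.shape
(5, 5)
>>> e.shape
(5, 13)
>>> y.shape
(5,)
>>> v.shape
(5, 5)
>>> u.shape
(5, 13)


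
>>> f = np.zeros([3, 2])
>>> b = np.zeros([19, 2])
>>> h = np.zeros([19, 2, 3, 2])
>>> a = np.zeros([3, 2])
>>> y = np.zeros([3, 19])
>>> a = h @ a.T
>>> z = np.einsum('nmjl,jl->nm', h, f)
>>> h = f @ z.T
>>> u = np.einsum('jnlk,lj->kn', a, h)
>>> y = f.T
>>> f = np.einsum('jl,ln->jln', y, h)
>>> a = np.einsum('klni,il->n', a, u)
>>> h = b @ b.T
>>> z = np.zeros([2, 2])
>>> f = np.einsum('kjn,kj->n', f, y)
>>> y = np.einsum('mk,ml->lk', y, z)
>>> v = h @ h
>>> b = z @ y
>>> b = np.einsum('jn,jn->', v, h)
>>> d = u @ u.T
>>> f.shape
(19,)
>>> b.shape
()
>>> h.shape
(19, 19)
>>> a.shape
(3,)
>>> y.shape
(2, 3)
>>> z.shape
(2, 2)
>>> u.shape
(3, 2)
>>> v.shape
(19, 19)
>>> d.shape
(3, 3)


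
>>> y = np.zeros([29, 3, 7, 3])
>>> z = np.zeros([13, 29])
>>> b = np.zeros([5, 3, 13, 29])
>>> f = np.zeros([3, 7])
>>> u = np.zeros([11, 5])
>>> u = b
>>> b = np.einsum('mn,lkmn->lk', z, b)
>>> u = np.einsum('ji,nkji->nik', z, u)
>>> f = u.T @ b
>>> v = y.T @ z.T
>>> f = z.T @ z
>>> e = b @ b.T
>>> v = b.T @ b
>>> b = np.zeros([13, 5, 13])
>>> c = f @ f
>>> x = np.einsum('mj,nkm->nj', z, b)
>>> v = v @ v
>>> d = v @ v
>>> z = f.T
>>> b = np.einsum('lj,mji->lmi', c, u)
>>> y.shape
(29, 3, 7, 3)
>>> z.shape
(29, 29)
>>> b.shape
(29, 5, 3)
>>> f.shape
(29, 29)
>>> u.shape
(5, 29, 3)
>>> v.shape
(3, 3)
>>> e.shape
(5, 5)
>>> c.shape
(29, 29)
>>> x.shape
(13, 29)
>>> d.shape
(3, 3)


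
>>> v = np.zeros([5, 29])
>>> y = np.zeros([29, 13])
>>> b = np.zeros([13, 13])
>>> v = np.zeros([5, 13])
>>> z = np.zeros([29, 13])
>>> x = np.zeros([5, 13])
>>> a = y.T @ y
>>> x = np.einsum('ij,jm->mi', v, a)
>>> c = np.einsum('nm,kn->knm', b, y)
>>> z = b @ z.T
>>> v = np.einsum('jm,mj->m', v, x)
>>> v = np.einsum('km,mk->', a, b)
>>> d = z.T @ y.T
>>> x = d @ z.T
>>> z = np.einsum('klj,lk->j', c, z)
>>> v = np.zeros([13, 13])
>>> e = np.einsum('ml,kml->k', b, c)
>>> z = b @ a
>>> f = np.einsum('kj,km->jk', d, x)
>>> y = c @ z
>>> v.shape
(13, 13)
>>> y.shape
(29, 13, 13)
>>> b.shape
(13, 13)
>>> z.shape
(13, 13)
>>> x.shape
(29, 13)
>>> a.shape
(13, 13)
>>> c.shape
(29, 13, 13)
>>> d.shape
(29, 29)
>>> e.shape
(29,)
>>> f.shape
(29, 29)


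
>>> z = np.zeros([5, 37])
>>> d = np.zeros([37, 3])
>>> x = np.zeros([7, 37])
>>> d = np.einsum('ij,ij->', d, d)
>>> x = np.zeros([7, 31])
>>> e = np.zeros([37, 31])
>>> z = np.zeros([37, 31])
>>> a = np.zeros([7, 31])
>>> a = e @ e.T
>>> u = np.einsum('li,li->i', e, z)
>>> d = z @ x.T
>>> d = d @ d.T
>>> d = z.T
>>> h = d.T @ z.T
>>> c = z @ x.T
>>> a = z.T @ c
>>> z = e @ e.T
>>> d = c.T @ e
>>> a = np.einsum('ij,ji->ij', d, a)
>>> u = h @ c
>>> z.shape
(37, 37)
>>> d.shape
(7, 31)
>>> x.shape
(7, 31)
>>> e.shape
(37, 31)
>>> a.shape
(7, 31)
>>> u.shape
(37, 7)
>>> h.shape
(37, 37)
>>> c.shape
(37, 7)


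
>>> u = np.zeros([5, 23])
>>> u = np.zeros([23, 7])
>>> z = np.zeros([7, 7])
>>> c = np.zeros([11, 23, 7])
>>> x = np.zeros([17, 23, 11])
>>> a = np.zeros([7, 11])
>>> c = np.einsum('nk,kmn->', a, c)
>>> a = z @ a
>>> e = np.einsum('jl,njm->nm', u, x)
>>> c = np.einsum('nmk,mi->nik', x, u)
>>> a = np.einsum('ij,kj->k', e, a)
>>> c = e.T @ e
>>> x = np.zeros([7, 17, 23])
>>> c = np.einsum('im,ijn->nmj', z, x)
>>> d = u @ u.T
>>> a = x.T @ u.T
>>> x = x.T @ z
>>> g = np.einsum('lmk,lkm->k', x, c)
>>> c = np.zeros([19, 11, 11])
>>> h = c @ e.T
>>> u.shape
(23, 7)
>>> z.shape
(7, 7)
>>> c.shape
(19, 11, 11)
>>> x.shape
(23, 17, 7)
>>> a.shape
(23, 17, 23)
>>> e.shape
(17, 11)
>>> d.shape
(23, 23)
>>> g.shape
(7,)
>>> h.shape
(19, 11, 17)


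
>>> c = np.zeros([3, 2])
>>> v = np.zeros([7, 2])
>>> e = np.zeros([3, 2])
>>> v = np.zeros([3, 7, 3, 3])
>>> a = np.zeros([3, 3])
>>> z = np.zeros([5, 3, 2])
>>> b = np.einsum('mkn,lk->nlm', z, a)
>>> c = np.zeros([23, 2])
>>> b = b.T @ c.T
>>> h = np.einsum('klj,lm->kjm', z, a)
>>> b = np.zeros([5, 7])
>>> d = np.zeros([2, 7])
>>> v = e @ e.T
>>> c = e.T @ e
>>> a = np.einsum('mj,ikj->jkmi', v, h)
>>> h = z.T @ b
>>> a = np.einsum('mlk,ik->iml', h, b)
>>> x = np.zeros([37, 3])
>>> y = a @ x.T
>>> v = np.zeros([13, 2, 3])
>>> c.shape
(2, 2)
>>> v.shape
(13, 2, 3)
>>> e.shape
(3, 2)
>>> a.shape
(5, 2, 3)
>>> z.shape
(5, 3, 2)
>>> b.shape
(5, 7)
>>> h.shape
(2, 3, 7)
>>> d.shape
(2, 7)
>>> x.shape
(37, 3)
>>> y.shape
(5, 2, 37)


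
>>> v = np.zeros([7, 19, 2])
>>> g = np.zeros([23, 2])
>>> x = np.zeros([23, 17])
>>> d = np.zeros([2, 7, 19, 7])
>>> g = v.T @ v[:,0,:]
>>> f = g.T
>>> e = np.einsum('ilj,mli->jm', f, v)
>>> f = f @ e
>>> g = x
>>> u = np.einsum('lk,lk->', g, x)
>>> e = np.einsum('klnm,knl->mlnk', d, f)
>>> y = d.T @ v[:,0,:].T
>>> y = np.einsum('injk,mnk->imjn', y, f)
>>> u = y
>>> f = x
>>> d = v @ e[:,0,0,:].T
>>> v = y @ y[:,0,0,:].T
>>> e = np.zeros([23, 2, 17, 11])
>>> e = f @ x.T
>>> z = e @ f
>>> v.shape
(7, 2, 7, 7)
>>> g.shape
(23, 17)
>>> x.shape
(23, 17)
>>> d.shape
(7, 19, 7)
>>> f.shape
(23, 17)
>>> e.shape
(23, 23)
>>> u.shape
(7, 2, 7, 19)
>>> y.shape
(7, 2, 7, 19)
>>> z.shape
(23, 17)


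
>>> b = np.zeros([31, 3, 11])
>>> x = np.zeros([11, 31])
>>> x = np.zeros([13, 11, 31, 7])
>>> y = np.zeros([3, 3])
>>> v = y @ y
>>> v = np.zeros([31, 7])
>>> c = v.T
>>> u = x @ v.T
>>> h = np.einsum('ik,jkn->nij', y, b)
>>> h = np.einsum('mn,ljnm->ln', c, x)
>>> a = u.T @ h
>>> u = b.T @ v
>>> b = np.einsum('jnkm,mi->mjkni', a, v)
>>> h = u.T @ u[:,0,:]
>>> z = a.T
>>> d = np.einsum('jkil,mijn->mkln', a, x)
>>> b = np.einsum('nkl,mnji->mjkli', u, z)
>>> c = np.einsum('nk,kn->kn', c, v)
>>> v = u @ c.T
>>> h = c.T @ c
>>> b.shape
(31, 31, 3, 7, 31)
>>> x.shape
(13, 11, 31, 7)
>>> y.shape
(3, 3)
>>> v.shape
(11, 3, 31)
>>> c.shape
(31, 7)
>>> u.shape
(11, 3, 7)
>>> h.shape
(7, 7)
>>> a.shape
(31, 31, 11, 31)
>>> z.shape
(31, 11, 31, 31)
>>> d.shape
(13, 31, 31, 7)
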